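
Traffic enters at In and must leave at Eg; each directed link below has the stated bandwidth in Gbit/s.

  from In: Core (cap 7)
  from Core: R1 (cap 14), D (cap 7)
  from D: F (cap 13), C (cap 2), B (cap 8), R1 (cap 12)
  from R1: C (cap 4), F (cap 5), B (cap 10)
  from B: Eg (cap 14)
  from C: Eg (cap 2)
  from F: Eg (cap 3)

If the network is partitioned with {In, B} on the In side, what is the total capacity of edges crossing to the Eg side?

21

Edges leaving {In, B}: In→Core (7), B→Eg (14).
Cut capacity = 7 + 14 = 21.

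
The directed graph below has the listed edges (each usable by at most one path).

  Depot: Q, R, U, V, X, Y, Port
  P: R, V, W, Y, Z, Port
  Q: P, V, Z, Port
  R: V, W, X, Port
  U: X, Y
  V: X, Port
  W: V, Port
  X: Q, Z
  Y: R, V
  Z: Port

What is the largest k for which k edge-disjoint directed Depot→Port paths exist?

7

Assign every edge capacity 1; by Menger, the answer equals the max flow.
Path Depot→Port (+1); total 1.
Path Depot→Q→Port (+1); total 2.
Path Depot→R→Port (+1); total 3.
Path Depot→V→Port (+1); total 4.
Path Depot→X→Z→Port (+1); total 5.
Path Depot→Y→R→W→Port (+1); total 6.
Path Depot→U→X→Q→P→Port (+1); total 7.
No residual Depot→Port path; max flow = 7.
Certifying cut of size 7: {Depot→Port, Depot→Q, Depot→R, Depot→U, Depot→V, Depot→X, Depot→Y}.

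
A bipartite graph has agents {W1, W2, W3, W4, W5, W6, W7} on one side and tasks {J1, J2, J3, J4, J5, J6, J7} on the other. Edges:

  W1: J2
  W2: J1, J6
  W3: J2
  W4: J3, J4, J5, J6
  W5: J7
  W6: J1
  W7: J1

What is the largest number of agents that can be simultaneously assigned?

5

Unit-capacity flow: source→left, listed edges, right→sink; max matching = max flow.
Augmenting path W1→J2 (+1); matched 1.
Augmenting path W2→J1 (+1); matched 2.
Augmenting path W4→J3 (+1); matched 3.
Augmenting path W5→J7 (+1); matched 4.
Augmenting path W6→J1→W2→J6 (+1); matched 5.
No augmenting path remains; maximum matching = 5.
König certificate: {W2, W4, W5, J1, J2} is a vertex cover of size 5 (every listed pair touches it), so no matching can be larger.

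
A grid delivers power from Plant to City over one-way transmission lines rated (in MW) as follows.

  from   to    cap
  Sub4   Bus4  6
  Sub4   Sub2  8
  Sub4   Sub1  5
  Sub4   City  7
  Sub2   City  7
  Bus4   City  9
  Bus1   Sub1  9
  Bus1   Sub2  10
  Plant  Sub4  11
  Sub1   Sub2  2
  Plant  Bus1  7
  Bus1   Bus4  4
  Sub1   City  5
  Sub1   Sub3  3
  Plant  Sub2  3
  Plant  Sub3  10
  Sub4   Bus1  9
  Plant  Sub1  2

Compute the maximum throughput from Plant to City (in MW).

23

Augment Plant→Sub4→City: bottleneck 7, flow now 7.
Augment Plant→Sub1→City: bottleneck 2, flow now 9.
Augment Plant→Sub2→City: bottleneck 3, flow now 12.
Augment Plant→Sub4→Sub1→City: bottleneck 3, flow now 15.
Augment Plant→Sub4→Sub2→City: bottleneck 1, flow now 16.
Augment Plant→Bus1→Sub2→City: bottleneck 3, flow now 19.
Augment Plant→Bus1→Bus4→City: bottleneck 4, flow now 23.
No augmenting path remains; maximum flow = 23.
In the residual graph, reachable from Plant: {Plant, Sub3}.
Min-cut edges: Plant→Sub4 (11), Plant→Bus1 (7), Plant→Sub1 (2), Plant→Sub2 (3); capacity 11 + 7 + 2 + 3 = 23.
This cut is saturated, so no flow can exceed 23.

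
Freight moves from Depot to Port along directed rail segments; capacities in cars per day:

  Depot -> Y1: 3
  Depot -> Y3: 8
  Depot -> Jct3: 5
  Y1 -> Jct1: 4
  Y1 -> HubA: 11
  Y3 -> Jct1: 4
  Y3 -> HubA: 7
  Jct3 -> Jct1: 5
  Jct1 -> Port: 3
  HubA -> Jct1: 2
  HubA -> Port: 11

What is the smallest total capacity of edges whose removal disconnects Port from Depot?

Augment Depot→Y1→Jct1→Port: bottleneck 3, flow now 3.
Augment Depot→Y3→HubA→Port: bottleneck 7, flow now 10.
Augment Depot→Y3→Jct1→Y1→HubA→Port: bottleneck 1, flow now 11. (uses reverse residual edge)
Augment Depot→Jct3→Jct1→Y1→HubA→Port: bottleneck 2, flow now 13. (uses reverse residual edge)
No augmenting path remains; maximum flow = 13.
By max-flow min-cut, the minimum cut capacity equals the max flow.
In the residual graph, reachable from Depot: {Depot, Y3, Jct3, Jct1}.
Min-cut edges: Depot→Y1 (3), Y3→HubA (7), Jct1→Port (3); capacity 3 + 7 + 3 = 13.

13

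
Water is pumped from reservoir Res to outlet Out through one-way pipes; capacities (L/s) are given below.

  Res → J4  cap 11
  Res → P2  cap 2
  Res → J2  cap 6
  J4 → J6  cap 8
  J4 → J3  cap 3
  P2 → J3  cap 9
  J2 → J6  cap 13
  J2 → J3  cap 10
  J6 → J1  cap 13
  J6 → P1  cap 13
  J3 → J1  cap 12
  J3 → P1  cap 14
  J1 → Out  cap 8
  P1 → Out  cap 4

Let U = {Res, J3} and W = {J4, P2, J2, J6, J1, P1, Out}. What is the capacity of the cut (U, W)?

45

Edges leaving {Res, J3}: Res→J4 (11), Res→P2 (2), Res→J2 (6), J3→J1 (12), J3→P1 (14).
Cut capacity = 11 + 2 + 6 + 12 + 14 = 45.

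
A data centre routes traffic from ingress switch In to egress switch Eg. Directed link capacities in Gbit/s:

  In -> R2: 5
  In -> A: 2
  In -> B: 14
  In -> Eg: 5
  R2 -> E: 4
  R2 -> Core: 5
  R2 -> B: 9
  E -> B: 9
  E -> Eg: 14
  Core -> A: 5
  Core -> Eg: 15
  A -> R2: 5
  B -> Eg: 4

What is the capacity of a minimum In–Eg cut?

Augment In→Eg: bottleneck 5, flow now 5.
Augment In→B→Eg: bottleneck 4, flow now 9.
Augment In→R2→E→Eg: bottleneck 4, flow now 13.
Augment In→R2→Core→Eg: bottleneck 1, flow now 14.
Augment In→A→R2→Core→Eg: bottleneck 2, flow now 16.
No augmenting path remains; maximum flow = 16.
By max-flow min-cut, the minimum cut capacity equals the max flow.
In the residual graph, reachable from In: {In, B}.
Min-cut edges: In→R2 (5), In→A (2), In→Eg (5), B→Eg (4); capacity 5 + 2 + 5 + 4 = 16.

16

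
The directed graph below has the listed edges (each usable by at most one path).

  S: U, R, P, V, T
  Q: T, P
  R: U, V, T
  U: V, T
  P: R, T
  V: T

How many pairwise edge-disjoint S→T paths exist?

Assign every edge capacity 1; by Menger, the answer equals the max flow.
Path S→T (+1); total 1.
Path S→P→T (+1); total 2.
Path S→R→T (+1); total 3.
Path S→U→T (+1); total 4.
Path S→V→T (+1); total 5.
No residual S→T path; max flow = 5.
Certifying cut of size 5: {S→P, S→R, S→T, S→U, S→V}.

5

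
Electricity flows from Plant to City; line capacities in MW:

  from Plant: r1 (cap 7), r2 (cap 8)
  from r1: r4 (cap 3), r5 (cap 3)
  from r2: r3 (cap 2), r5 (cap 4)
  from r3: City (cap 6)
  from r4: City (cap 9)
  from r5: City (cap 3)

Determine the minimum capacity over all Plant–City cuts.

8

Augment Plant→r1→r4→City: bottleneck 3, flow now 3.
Augment Plant→r1→r5→City: bottleneck 3, flow now 6.
Augment Plant→r2→r3→City: bottleneck 2, flow now 8.
No augmenting path remains; maximum flow = 8.
By max-flow min-cut, the minimum cut capacity equals the max flow.
In the residual graph, reachable from Plant: {Plant, r1, r2, r5}.
Min-cut edges: r1→r4 (3), r2→r3 (2), r5→City (3); capacity 3 + 2 + 3 = 8.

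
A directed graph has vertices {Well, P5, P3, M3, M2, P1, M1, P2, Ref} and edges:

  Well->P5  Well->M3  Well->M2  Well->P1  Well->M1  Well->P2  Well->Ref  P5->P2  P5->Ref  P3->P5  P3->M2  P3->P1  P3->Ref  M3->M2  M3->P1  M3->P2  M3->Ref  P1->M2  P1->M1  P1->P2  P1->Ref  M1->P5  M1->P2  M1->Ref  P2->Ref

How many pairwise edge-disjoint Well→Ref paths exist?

6

Assign every edge capacity 1; by Menger, the answer equals the max flow.
Path Well→Ref (+1); total 1.
Path Well→P5→Ref (+1); total 2.
Path Well→M3→Ref (+1); total 3.
Path Well→P1→Ref (+1); total 4.
Path Well→M1→Ref (+1); total 5.
Path Well→P2→Ref (+1); total 6.
No residual Well→Ref path; max flow = 6.
Certifying cut of size 6: {Well→M1, Well→M3, Well→P1, Well→P2, Well→P5, Well→Ref}.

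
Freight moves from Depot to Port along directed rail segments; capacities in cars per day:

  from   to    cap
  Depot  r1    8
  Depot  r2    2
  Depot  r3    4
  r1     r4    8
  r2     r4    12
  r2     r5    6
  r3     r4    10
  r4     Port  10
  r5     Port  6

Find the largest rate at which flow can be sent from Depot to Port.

Augment Depot→r1→r4→Port: bottleneck 8, flow now 8.
Augment Depot→r2→r4→Port: bottleneck 2, flow now 10.
Augment Depot→r3→r4→r2→r5→Port: bottleneck 2, flow now 12. (uses reverse residual edge)
No augmenting path remains; maximum flow = 12.
In the residual graph, reachable from Depot: {Depot, r1, r3, r4}.
Min-cut edges: Depot→r2 (2), r4→Port (10); capacity 2 + 10 = 12.
This cut is saturated, so no flow can exceed 12.

12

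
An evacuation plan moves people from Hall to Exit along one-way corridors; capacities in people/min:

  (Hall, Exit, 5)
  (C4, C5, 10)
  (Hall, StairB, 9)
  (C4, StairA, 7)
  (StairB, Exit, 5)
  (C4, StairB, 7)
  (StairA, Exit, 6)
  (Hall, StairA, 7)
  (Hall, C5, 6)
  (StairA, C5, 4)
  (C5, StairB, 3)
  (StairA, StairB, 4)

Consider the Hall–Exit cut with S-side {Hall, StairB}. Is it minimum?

No — its capacity is 23, but the minimum cut has capacity 16.

Given cut capacity: 6 + 7 + 5 + 5 = 23.
Augment Hall→Exit: bottleneck 5, flow now 5.
Augment Hall→StairA→Exit: bottleneck 6, flow now 11.
Augment Hall→StairB→Exit: bottleneck 5, flow now 16.
No augmenting path remains; maximum flow = 16.
In the residual graph, reachable from Hall: {Hall, C5, StairA, StairB}.
Min-cut edges: Hall→Exit (5), StairA→Exit (6), StairB→Exit (5); capacity 5 + 6 + 5 = 16.
Cut capacity 23 exceeds the max flow 16, so it is not minimum.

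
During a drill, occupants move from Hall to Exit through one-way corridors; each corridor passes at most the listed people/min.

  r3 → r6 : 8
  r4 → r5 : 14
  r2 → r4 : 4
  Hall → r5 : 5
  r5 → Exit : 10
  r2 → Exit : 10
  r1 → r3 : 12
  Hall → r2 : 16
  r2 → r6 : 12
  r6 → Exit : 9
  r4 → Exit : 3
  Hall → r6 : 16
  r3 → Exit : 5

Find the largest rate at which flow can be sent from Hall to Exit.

Augment Hall→r2→Exit: bottleneck 10, flow now 10.
Augment Hall→r5→Exit: bottleneck 5, flow now 15.
Augment Hall→r6→Exit: bottleneck 9, flow now 24.
Augment Hall→r2→r4→Exit: bottleneck 3, flow now 27.
Augment Hall→r2→r4→r5→Exit: bottleneck 1, flow now 28.
No augmenting path remains; maximum flow = 28.
In the residual graph, reachable from Hall: {Hall, r2, r6}.
Min-cut edges: Hall→r5 (5), r2→r4 (4), r2→Exit (10), r6→Exit (9); capacity 5 + 4 + 10 + 9 = 28.
This cut is saturated, so no flow can exceed 28.

28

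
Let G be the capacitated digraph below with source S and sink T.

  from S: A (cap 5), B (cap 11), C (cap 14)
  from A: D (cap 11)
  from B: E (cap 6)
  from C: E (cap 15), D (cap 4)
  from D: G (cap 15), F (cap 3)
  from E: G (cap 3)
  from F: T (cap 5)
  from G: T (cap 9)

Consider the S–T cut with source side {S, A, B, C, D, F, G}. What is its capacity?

Edges leaving {S, A, B, C, D, F, G}: B→E (6), C→E (15), F→T (5), G→T (9).
Cut capacity = 6 + 15 + 5 + 9 = 35.

35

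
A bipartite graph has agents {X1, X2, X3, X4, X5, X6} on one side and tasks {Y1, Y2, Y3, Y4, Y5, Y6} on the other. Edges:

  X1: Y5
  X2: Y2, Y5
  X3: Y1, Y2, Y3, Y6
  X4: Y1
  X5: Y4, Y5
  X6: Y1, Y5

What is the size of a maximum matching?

5

Unit-capacity flow: source→left, listed edges, right→sink; max matching = max flow.
Augmenting path X1→Y5 (+1); matched 1.
Augmenting path X2→Y2 (+1); matched 2.
Augmenting path X3→Y1 (+1); matched 3.
Augmenting path X5→Y4 (+1); matched 4.
Augmenting path X4→Y1→X3→Y3 (+1); matched 5.
No augmenting path remains; maximum matching = 5.
König certificate: {X2, X3, X5, Y1, Y5} is a vertex cover of size 5 (every listed pair touches it), so no matching can be larger.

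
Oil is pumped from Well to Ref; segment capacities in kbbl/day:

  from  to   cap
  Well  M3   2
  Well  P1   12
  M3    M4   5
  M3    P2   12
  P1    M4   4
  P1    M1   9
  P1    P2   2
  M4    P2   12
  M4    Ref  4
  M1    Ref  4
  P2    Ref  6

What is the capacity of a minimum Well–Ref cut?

12

Augment Well→M3→M4→Ref: bottleneck 2, flow now 2.
Augment Well→P1→M4→Ref: bottleneck 2, flow now 4.
Augment Well→P1→M1→Ref: bottleneck 4, flow now 8.
Augment Well→P1→P2→Ref: bottleneck 2, flow now 10.
Augment Well→P1→M4→P2→Ref: bottleneck 2, flow now 12.
No augmenting path remains; maximum flow = 12.
By max-flow min-cut, the minimum cut capacity equals the max flow.
In the residual graph, reachable from Well: {Well, P1, M1}.
Min-cut edges: Well→M3 (2), P1→M4 (4), P1→P2 (2), M1→Ref (4); capacity 2 + 4 + 2 + 4 = 12.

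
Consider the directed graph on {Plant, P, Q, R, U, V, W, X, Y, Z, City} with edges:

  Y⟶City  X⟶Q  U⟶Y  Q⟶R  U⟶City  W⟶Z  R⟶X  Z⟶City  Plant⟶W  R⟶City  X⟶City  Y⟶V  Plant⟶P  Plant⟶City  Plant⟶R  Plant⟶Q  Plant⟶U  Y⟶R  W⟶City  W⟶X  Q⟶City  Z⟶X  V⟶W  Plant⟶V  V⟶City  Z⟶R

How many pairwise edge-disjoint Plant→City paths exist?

Assign every edge capacity 1; by Menger, the answer equals the max flow.
Path Plant→City (+1); total 1.
Path Plant→Q→City (+1); total 2.
Path Plant→R→City (+1); total 3.
Path Plant→U→City (+1); total 4.
Path Plant→V→City (+1); total 5.
Path Plant→W→City (+1); total 6.
No residual Plant→City path; max flow = 6.
Certifying cut of size 6: {Plant→City, Plant→Q, Plant→R, Plant→U, Plant→V, Plant→W}.

6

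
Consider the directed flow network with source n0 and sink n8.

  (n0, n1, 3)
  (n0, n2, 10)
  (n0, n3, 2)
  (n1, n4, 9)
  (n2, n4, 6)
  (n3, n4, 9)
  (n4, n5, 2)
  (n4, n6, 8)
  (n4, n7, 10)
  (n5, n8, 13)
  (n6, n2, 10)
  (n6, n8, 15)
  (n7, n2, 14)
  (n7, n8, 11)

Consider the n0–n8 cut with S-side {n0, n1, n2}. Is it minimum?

No — its capacity is 17, but the minimum cut has capacity 11.

Given cut capacity: 2 + 9 + 6 = 17.
Augment n0→n1→n4→n5→n8: bottleneck 2, flow now 2.
Augment n0→n1→n4→n6→n8: bottleneck 1, flow now 3.
Augment n0→n2→n4→n6→n8: bottleneck 6, flow now 9.
Augment n0→n3→n4→n6→n8: bottleneck 1, flow now 10.
Augment n0→n3→n4→n7→n8: bottleneck 1, flow now 11.
No augmenting path remains; maximum flow = 11.
In the residual graph, reachable from n0: {n0, n2}.
Min-cut edges: n0→n1 (3), n0→n3 (2), n2→n4 (6); capacity 3 + 2 + 6 = 11.
Cut capacity 17 exceeds the max flow 11, so it is not minimum.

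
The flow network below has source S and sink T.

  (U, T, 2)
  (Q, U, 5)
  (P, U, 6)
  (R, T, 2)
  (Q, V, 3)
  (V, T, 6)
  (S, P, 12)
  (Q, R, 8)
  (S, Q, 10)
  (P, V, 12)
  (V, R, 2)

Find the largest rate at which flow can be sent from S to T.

10

Augment S→P→U→T: bottleneck 2, flow now 2.
Augment S→P→V→T: bottleneck 6, flow now 8.
Augment S→Q→R→T: bottleneck 2, flow now 10.
No augmenting path remains; maximum flow = 10.
In the residual graph, reachable from S: {S, P, Q, R, U, V}.
Min-cut edges: R→T (2), U→T (2), V→T (6); capacity 2 + 2 + 6 = 10.
This cut is saturated, so no flow can exceed 10.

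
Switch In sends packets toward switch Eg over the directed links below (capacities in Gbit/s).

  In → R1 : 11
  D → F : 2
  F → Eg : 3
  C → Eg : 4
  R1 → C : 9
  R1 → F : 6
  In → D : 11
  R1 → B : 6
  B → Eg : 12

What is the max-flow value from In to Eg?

Augment In→D→F→Eg: bottleneck 2, flow now 2.
Augment In→R1→C→Eg: bottleneck 4, flow now 6.
Augment In→R1→F→Eg: bottleneck 1, flow now 7.
Augment In→R1→B→Eg: bottleneck 6, flow now 13.
No augmenting path remains; maximum flow = 13.
In the residual graph, reachable from In: {In, D}.
Min-cut edges: In→R1 (11), D→F (2); capacity 11 + 2 = 13.
This cut is saturated, so no flow can exceed 13.

13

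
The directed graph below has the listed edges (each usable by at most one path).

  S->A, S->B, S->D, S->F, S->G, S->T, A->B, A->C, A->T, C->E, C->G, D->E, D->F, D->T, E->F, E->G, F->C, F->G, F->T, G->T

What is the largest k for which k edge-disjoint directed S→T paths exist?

Assign every edge capacity 1; by Menger, the answer equals the max flow.
Path S→T (+1); total 1.
Path S→A→T (+1); total 2.
Path S→D→T (+1); total 3.
Path S→F→T (+1); total 4.
Path S→G→T (+1); total 5.
No residual S→T path; max flow = 5.
Certifying cut of size 5: {S→A, S→D, S→F, S→G, S→T}.

5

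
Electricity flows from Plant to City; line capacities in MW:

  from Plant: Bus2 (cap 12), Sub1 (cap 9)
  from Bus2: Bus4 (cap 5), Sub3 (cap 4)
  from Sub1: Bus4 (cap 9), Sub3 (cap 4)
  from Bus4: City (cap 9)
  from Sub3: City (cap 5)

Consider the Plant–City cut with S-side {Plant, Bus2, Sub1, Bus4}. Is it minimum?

No — its capacity is 17, but the minimum cut has capacity 14.

Given cut capacity: 4 + 4 + 9 = 17.
Augment Plant→Bus2→Bus4→City: bottleneck 5, flow now 5.
Augment Plant→Bus2→Sub3→City: bottleneck 4, flow now 9.
Augment Plant→Sub1→Bus4→City: bottleneck 4, flow now 13.
Augment Plant→Sub1→Sub3→City: bottleneck 1, flow now 14.
No augmenting path remains; maximum flow = 14.
In the residual graph, reachable from Plant: {Plant, Bus2, Sub1, Bus4, Sub3}.
Min-cut edges: Bus4→City (9), Sub3→City (5); capacity 9 + 5 = 14.
Cut capacity 17 exceeds the max flow 14, so it is not minimum.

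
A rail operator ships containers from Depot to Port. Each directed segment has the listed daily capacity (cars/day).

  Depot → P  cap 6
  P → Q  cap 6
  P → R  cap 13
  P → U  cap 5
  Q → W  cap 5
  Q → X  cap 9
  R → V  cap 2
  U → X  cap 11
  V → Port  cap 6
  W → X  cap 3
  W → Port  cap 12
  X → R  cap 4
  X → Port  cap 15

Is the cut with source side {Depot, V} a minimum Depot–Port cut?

No — its capacity is 12, but the minimum cut has capacity 6.

Given cut capacity: 6 + 6 = 12.
Augment Depot→P→Q→W→Port: bottleneck 5, flow now 5.
Augment Depot→P→Q→X→Port: bottleneck 1, flow now 6.
No augmenting path remains; maximum flow = 6.
In the residual graph, reachable from Depot: {Depot}.
Min-cut edges: Depot→P (6); capacity 6 = 6.
Cut capacity 12 exceeds the max flow 6, so it is not minimum.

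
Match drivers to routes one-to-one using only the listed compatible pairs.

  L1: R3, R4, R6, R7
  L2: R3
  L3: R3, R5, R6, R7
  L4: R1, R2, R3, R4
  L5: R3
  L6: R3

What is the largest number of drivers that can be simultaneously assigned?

Unit-capacity flow: source→left, listed edges, right→sink; max matching = max flow.
Augmenting path L1→R3 (+1); matched 1.
Augmenting path L3→R5 (+1); matched 2.
Augmenting path L4→R1 (+1); matched 3.
Augmenting path L2→R3→L1→R4 (+1); matched 4.
No augmenting path remains; maximum matching = 4.
König certificate: {L1, L3, L4, R3} is a vertex cover of size 4 (every listed pair touches it), so no matching can be larger.

4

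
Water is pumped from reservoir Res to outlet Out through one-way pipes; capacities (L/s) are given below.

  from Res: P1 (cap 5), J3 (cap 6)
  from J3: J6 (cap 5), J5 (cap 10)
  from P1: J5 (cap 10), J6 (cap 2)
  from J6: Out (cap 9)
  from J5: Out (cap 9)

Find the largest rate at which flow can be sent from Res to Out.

Augment Res→J3→J6→Out: bottleneck 5, flow now 5.
Augment Res→J3→J5→Out: bottleneck 1, flow now 6.
Augment Res→P1→J6→Out: bottleneck 2, flow now 8.
Augment Res→P1→J5→Out: bottleneck 3, flow now 11.
No augmenting path remains; maximum flow = 11.
In the residual graph, reachable from Res: {Res}.
Min-cut edges: Res→J3 (6), Res→P1 (5); capacity 6 + 5 = 11.
This cut is saturated, so no flow can exceed 11.

11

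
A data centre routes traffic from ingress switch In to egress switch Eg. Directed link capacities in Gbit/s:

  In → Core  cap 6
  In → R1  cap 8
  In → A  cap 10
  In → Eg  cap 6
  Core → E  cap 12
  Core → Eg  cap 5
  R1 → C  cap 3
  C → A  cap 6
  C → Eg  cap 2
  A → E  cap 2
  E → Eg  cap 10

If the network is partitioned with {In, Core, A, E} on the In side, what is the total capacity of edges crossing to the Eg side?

29

Edges leaving {In, Core, A, E}: In→R1 (8), In→Eg (6), Core→Eg (5), E→Eg (10).
Cut capacity = 8 + 6 + 5 + 10 = 29.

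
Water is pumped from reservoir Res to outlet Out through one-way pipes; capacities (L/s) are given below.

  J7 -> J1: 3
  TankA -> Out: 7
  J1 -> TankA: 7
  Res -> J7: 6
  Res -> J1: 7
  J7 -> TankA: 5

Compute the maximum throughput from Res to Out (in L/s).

Augment Res→J7→TankA→Out: bottleneck 5, flow now 5.
Augment Res→J1→TankA→Out: bottleneck 2, flow now 7.
No augmenting path remains; maximum flow = 7.
In the residual graph, reachable from Res: {Res, J7, J1, TankA}.
Min-cut edges: TankA→Out (7); capacity 7 = 7.
This cut is saturated, so no flow can exceed 7.

7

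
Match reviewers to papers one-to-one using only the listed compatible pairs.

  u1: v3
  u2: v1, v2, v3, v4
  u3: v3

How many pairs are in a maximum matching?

2

Unit-capacity flow: source→left, listed edges, right→sink; max matching = max flow.
Augmenting path u1→v3 (+1); matched 1.
Augmenting path u2→v1 (+1); matched 2.
No augmenting path remains; maximum matching = 2.
König certificate: {u2, v3} is a vertex cover of size 2 (every listed pair touches it), so no matching can be larger.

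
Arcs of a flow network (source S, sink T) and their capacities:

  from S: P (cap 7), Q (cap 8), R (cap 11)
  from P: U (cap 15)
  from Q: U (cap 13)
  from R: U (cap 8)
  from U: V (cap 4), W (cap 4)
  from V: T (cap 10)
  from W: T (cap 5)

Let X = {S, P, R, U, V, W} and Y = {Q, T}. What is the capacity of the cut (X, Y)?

Edges leaving {S, P, R, U, V, W}: S→Q (8), V→T (10), W→T (5).
Cut capacity = 8 + 10 + 5 = 23.

23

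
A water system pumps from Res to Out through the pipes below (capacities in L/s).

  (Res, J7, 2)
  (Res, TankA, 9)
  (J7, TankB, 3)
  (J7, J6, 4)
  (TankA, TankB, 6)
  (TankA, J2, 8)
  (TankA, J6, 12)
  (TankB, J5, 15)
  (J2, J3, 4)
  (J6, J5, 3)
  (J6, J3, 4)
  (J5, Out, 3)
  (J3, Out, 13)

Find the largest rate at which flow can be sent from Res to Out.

11

Augment Res→J7→TankB→J5→Out: bottleneck 2, flow now 2.
Augment Res→TankA→TankB→J5→Out: bottleneck 1, flow now 3.
Augment Res→TankA→J2→J3→Out: bottleneck 4, flow now 7.
Augment Res→TankA→J6→J3→Out: bottleneck 4, flow now 11.
No augmenting path remains; maximum flow = 11.
In the residual graph, reachable from Res: {Res}.
Min-cut edges: Res→J7 (2), Res→TankA (9); capacity 2 + 9 = 11.
This cut is saturated, so no flow can exceed 11.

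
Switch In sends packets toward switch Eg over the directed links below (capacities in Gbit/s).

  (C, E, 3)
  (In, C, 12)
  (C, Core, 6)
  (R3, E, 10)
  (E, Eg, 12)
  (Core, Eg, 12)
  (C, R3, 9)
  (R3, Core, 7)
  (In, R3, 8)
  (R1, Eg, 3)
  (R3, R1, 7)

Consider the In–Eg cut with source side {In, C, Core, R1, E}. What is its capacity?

44

Edges leaving {In, C, Core, R1, E}: In→R3 (8), C→R3 (9), Core→Eg (12), R1→Eg (3), E→Eg (12).
Cut capacity = 8 + 9 + 12 + 3 + 12 = 44.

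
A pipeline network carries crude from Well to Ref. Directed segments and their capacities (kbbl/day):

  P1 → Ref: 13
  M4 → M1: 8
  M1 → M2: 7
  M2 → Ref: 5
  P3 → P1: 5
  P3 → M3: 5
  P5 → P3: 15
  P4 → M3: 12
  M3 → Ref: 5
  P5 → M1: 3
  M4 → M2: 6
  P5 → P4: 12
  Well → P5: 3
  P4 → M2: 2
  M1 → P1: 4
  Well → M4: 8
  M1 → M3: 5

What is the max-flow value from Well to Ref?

11

Augment Well→M4→M2→Ref: bottleneck 5, flow now 5.
Augment Well→M4→M1→M3→Ref: bottleneck 3, flow now 8.
Augment Well→P5→P4→M3→Ref: bottleneck 2, flow now 10.
Augment Well→P5→P3→P1→Ref: bottleneck 1, flow now 11.
No augmenting path remains; maximum flow = 11.
In the residual graph, reachable from Well: {Well}.
Min-cut edges: Well→M4 (8), Well→P5 (3); capacity 8 + 3 = 11.
This cut is saturated, so no flow can exceed 11.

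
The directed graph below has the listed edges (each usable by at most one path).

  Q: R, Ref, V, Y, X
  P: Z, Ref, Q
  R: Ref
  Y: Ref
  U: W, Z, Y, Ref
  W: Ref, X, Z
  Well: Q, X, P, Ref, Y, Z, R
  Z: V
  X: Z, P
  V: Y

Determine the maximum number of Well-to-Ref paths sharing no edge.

Assign every edge capacity 1; by Menger, the answer equals the max flow.
Path Well→Ref (+1); total 1.
Path Well→P→Ref (+1); total 2.
Path Well→Q→Ref (+1); total 3.
Path Well→R→Ref (+1); total 4.
Path Well→Y→Ref (+1); total 5.
No residual Well→Ref path; max flow = 5.
Certifying cut of size 5: {P→Ref, Q→Ref, R→Ref, Well→Ref, Y→Ref}.

5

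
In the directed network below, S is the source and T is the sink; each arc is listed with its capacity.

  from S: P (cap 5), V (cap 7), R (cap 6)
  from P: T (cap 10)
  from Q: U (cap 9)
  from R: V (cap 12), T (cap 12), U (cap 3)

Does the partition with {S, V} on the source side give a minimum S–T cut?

Given cut capacity: 5 + 6 = 11.
Augment S→P→T: bottleneck 5, flow now 5.
Augment S→R→T: bottleneck 6, flow now 11.
No augmenting path remains; maximum flow = 11.
Cut capacity 11 equals the max flow, so it is a minimum cut.

Yes — it is a minimum cut (capacity 11).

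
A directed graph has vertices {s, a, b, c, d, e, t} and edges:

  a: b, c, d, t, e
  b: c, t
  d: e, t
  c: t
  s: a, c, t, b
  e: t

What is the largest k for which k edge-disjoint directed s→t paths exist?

4

Assign every edge capacity 1; by Menger, the answer equals the max flow.
Path s→t (+1); total 1.
Path s→a→t (+1); total 2.
Path s→b→t (+1); total 3.
Path s→c→t (+1); total 4.
No residual s→t path; max flow = 4.
Certifying cut of size 4: {s→a, s→b, s→c, s→t}.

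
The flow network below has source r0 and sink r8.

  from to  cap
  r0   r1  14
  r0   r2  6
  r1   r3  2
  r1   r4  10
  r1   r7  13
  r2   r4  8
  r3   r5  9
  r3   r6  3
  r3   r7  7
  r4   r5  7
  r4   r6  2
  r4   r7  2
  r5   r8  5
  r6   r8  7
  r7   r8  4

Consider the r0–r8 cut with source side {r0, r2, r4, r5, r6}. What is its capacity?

Edges leaving {r0, r2, r4, r5, r6}: r0→r1 (14), r4→r7 (2), r5→r8 (5), r6→r8 (7).
Cut capacity = 14 + 2 + 5 + 7 = 28.

28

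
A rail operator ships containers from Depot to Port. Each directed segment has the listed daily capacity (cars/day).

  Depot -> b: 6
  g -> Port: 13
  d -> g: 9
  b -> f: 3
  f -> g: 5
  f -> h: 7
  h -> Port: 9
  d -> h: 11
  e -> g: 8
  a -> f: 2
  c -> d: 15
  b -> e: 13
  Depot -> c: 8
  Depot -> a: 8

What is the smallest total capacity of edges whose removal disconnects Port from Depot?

Augment Depot→a→f→g→Port: bottleneck 2, flow now 2.
Augment Depot→b→e→g→Port: bottleneck 6, flow now 8.
Augment Depot→c→d→g→Port: bottleneck 5, flow now 13.
Augment Depot→c→d→h→Port: bottleneck 3, flow now 16.
No augmenting path remains; maximum flow = 16.
By max-flow min-cut, the minimum cut capacity equals the max flow.
In the residual graph, reachable from Depot: {Depot, a}.
Min-cut edges: Depot→b (6), Depot→c (8), a→f (2); capacity 6 + 8 + 2 = 16.

16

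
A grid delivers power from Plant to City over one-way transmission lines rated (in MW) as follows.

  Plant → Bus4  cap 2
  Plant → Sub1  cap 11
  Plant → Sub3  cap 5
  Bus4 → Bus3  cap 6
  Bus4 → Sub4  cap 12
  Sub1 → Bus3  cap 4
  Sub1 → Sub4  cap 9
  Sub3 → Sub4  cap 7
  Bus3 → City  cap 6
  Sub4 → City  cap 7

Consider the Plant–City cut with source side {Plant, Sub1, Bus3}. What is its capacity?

Edges leaving {Plant, Sub1, Bus3}: Plant→Bus4 (2), Plant→Sub3 (5), Sub1→Sub4 (9), Bus3→City (6).
Cut capacity = 2 + 5 + 9 + 6 = 22.

22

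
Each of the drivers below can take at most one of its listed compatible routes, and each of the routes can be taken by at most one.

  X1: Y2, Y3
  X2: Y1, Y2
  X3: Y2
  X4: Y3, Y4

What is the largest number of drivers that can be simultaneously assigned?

Unit-capacity flow: source→left, listed edges, right→sink; max matching = max flow.
Augmenting path X1→Y2 (+1); matched 1.
Augmenting path X2→Y1 (+1); matched 2.
Augmenting path X4→Y3 (+1); matched 3.
Augmenting path X3→Y2→X1→Y3→X4→Y4 (+1); matched 4.
No augmenting path remains; maximum matching = 4.
König certificate: {X1, X2, X3, X4} is a vertex cover of size 4 (every listed pair touches it), so no matching can be larger.

4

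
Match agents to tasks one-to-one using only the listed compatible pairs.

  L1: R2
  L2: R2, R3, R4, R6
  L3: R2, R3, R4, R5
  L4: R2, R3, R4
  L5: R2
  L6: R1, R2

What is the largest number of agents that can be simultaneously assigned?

5

Unit-capacity flow: source→left, listed edges, right→sink; max matching = max flow.
Augmenting path L1→R2 (+1); matched 1.
Augmenting path L2→R3 (+1); matched 2.
Augmenting path L3→R4 (+1); matched 3.
Augmenting path L6→R1 (+1); matched 4.
Augmenting path L4→R3→L2→R6 (+1); matched 5.
No augmenting path remains; maximum matching = 5.
König certificate: {L2, L3, L4, L6, R2} is a vertex cover of size 5 (every listed pair touches it), so no matching can be larger.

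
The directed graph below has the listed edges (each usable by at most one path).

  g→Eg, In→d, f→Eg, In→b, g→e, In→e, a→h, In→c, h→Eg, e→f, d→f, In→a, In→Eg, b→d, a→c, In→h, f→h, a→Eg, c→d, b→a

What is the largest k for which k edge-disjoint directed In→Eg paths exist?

4

Assign every edge capacity 1; by Menger, the answer equals the max flow.
Path In→Eg (+1); total 1.
Path In→a→Eg (+1); total 2.
Path In→h→Eg (+1); total 3.
Path In→d→f→Eg (+1); total 4.
No residual In→Eg path; max flow = 4.
Certifying cut of size 4: {In→Eg, a→Eg, f→Eg, h→Eg}.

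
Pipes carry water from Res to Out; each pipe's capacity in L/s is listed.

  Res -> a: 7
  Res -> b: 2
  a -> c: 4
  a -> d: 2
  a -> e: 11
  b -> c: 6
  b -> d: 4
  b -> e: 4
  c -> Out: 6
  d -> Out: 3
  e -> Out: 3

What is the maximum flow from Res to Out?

Augment Res→a→c→Out: bottleneck 4, flow now 4.
Augment Res→a→d→Out: bottleneck 2, flow now 6.
Augment Res→a→e→Out: bottleneck 1, flow now 7.
Augment Res→b→c→Out: bottleneck 2, flow now 9.
No augmenting path remains; maximum flow = 9.
In the residual graph, reachable from Res: {Res}.
Min-cut edges: Res→a (7), Res→b (2); capacity 7 + 2 = 9.
This cut is saturated, so no flow can exceed 9.

9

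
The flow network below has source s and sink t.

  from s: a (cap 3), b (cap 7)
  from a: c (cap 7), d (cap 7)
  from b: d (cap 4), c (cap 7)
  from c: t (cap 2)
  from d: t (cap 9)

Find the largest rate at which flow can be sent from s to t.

Augment s→a→c→t: bottleneck 2, flow now 2.
Augment s→a→d→t: bottleneck 1, flow now 3.
Augment s→b→d→t: bottleneck 4, flow now 7.
Augment s→b→c→a→d→t: bottleneck 2, flow now 9. (uses reverse residual edge)
No augmenting path remains; maximum flow = 9.
In the residual graph, reachable from s: {s, b, c}.
Min-cut edges: s→a (3), b→d (4), c→t (2); capacity 3 + 4 + 2 = 9.
This cut is saturated, so no flow can exceed 9.

9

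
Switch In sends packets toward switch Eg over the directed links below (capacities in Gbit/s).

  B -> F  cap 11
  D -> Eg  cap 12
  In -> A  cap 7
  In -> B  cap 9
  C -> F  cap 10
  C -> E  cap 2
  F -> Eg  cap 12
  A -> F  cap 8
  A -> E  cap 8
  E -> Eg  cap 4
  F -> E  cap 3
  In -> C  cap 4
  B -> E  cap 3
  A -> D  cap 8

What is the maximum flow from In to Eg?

20

Augment In→A→D→Eg: bottleneck 7, flow now 7.
Augment In→B→E→Eg: bottleneck 3, flow now 10.
Augment In→B→F→Eg: bottleneck 6, flow now 16.
Augment In→C→E→Eg: bottleneck 1, flow now 17.
Augment In→C→F→Eg: bottleneck 3, flow now 20.
No augmenting path remains; maximum flow = 20.
In the residual graph, reachable from In: {In}.
Min-cut edges: In→A (7), In→B (9), In→C (4); capacity 7 + 9 + 4 = 20.
This cut is saturated, so no flow can exceed 20.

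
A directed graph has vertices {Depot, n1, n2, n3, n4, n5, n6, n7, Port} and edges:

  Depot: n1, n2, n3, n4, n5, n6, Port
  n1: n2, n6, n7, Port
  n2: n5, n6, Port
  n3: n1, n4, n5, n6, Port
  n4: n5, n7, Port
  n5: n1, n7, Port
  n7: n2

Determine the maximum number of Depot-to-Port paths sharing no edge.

6

Assign every edge capacity 1; by Menger, the answer equals the max flow.
Path Depot→Port (+1); total 1.
Path Depot→n1→Port (+1); total 2.
Path Depot→n2→Port (+1); total 3.
Path Depot→n3→Port (+1); total 4.
Path Depot→n4→Port (+1); total 5.
Path Depot→n5→Port (+1); total 6.
No residual Depot→Port path; max flow = 6.
Certifying cut of size 6: {Depot→Port, Depot→n1, Depot→n2, Depot→n3, Depot→n4, Depot→n5}.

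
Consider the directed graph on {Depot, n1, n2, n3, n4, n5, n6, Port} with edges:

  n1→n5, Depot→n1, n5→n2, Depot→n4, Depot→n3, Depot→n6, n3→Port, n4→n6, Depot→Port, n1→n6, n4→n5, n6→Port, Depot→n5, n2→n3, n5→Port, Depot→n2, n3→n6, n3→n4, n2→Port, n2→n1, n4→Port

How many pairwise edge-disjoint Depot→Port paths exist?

Assign every edge capacity 1; by Menger, the answer equals the max flow.
Path Depot→Port (+1); total 1.
Path Depot→n2→Port (+1); total 2.
Path Depot→n3→Port (+1); total 3.
Path Depot→n4→Port (+1); total 4.
Path Depot→n5→Port (+1); total 5.
Path Depot→n6→Port (+1); total 6.
No residual Depot→Port path; max flow = 6.
Certifying cut of size 6: {Depot→Port, n2→Port, n3→Port, n4→Port, n5→Port, n6→Port}.

6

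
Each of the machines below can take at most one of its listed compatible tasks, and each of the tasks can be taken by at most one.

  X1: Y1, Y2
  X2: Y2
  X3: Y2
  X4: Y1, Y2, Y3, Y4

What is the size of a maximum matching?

3

Unit-capacity flow: source→left, listed edges, right→sink; max matching = max flow.
Augmenting path X1→Y1 (+1); matched 1.
Augmenting path X2→Y2 (+1); matched 2.
Augmenting path X4→Y3 (+1); matched 3.
No augmenting path remains; maximum matching = 3.
König certificate: {X1, X4, Y2} is a vertex cover of size 3 (every listed pair touches it), so no matching can be larger.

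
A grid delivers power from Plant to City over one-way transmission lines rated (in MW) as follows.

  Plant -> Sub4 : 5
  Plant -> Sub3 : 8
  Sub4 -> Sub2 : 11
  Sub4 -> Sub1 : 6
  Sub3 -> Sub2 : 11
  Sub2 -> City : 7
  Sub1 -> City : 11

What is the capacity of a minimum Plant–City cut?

Augment Plant→Sub4→Sub2→City: bottleneck 5, flow now 5.
Augment Plant→Sub3→Sub2→City: bottleneck 2, flow now 7.
Augment Plant→Sub3→Sub2→Sub4→Sub1→City: bottleneck 5, flow now 12. (uses reverse residual edge)
No augmenting path remains; maximum flow = 12.
By max-flow min-cut, the minimum cut capacity equals the max flow.
In the residual graph, reachable from Plant: {Plant, Sub3, Sub2}.
Min-cut edges: Plant→Sub4 (5), Sub2→City (7); capacity 5 + 7 = 12.

12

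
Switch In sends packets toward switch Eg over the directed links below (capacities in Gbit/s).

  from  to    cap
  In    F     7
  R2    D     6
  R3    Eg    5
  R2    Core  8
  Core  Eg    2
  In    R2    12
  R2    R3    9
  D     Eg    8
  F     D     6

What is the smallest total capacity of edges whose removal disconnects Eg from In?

Augment In→R2→R3→Eg: bottleneck 5, flow now 5.
Augment In→R2→D→Eg: bottleneck 6, flow now 11.
Augment In→R2→Core→Eg: bottleneck 1, flow now 12.
Augment In→F→D→Eg: bottleneck 2, flow now 14.
Augment In→F→D→R2→Core→Eg: bottleneck 1, flow now 15. (uses reverse residual edge)
No augmenting path remains; maximum flow = 15.
By max-flow min-cut, the minimum cut capacity equals the max flow.
In the residual graph, reachable from In: {In, R2, F, R3, D, Core}.
Min-cut edges: R3→Eg (5), D→Eg (8), Core→Eg (2); capacity 5 + 8 + 2 = 15.

15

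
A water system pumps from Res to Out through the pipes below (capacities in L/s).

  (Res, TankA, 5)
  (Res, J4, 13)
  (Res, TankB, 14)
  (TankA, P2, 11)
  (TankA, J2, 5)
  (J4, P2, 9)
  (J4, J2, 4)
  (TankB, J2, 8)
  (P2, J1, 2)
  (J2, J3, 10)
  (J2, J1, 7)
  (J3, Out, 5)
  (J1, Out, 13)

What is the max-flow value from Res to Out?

14

Augment Res→TankA→P2→J1→Out: bottleneck 2, flow now 2.
Augment Res→TankA→J2→J3→Out: bottleneck 3, flow now 5.
Augment Res→J4→J2→J3→Out: bottleneck 2, flow now 7.
Augment Res→J4→J2→J1→Out: bottleneck 2, flow now 9.
Augment Res→TankB→J2→J1→Out: bottleneck 5, flow now 14.
No augmenting path remains; maximum flow = 14.
In the residual graph, reachable from Res: {Res, TankA, J4, TankB, P2, J2, J3}.
Min-cut edges: P2→J1 (2), J2→J1 (7), J3→Out (5); capacity 2 + 7 + 5 = 14.
This cut is saturated, so no flow can exceed 14.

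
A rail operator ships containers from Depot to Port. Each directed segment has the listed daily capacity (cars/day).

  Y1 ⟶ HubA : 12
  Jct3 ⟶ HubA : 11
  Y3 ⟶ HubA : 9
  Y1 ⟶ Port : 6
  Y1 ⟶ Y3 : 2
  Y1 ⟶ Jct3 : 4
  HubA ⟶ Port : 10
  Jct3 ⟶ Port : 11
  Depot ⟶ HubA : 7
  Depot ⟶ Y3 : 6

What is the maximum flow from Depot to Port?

Augment Depot→HubA→Port: bottleneck 7, flow now 7.
Augment Depot→Y3→HubA→Port: bottleneck 3, flow now 10.
No augmenting path remains; maximum flow = 10.
In the residual graph, reachable from Depot: {Depot, Y3, HubA}.
Min-cut edges: HubA→Port (10); capacity 10 = 10.
This cut is saturated, so no flow can exceed 10.

10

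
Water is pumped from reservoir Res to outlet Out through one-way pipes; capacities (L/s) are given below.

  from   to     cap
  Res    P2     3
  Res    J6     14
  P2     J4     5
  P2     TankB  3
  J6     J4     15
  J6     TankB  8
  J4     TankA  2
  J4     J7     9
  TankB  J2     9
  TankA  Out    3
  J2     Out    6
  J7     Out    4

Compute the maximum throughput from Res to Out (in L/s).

Augment Res→P2→J4→TankA→Out: bottleneck 2, flow now 2.
Augment Res→P2→J4→J7→Out: bottleneck 1, flow now 3.
Augment Res→J6→J4→J7→Out: bottleneck 3, flow now 6.
Augment Res→J6→TankB→J2→Out: bottleneck 6, flow now 12.
No augmenting path remains; maximum flow = 12.
In the residual graph, reachable from Res: {Res, P2, J6, J4, TankB, J2, J7}.
Min-cut edges: J4→TankA (2), J2→Out (6), J7→Out (4); capacity 2 + 6 + 4 = 12.
This cut is saturated, so no flow can exceed 12.

12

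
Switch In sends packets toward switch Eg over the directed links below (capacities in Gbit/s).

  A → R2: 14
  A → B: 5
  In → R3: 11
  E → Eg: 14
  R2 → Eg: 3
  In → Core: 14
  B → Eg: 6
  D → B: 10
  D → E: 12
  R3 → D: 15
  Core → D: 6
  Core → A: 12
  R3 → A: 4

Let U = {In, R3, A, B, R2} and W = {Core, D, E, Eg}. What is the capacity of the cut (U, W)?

38

Edges leaving {In, R3, A, B, R2}: In→Core (14), R3→D (15), B→Eg (6), R2→Eg (3).
Cut capacity = 14 + 15 + 6 + 3 = 38.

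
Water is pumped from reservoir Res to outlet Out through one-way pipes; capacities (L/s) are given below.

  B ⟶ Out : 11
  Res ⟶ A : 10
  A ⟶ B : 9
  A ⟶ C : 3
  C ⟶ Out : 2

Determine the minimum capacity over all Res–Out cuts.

Augment Res→A→B→Out: bottleneck 9, flow now 9.
Augment Res→A→C→Out: bottleneck 1, flow now 10.
No augmenting path remains; maximum flow = 10.
By max-flow min-cut, the minimum cut capacity equals the max flow.
In the residual graph, reachable from Res: {Res}.
Min-cut edges: Res→A (10); capacity 10 = 10.

10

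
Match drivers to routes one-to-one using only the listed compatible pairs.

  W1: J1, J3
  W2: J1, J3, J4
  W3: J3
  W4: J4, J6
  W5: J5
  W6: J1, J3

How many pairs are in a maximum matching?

Unit-capacity flow: source→left, listed edges, right→sink; max matching = max flow.
Augmenting path W1→J1 (+1); matched 1.
Augmenting path W2→J3 (+1); matched 2.
Augmenting path W4→J4 (+1); matched 3.
Augmenting path W5→J5 (+1); matched 4.
Augmenting path W3→J3→W2→J4→W4→J6 (+1); matched 5.
No augmenting path remains; maximum matching = 5.
König certificate: {W2, W4, W5, J1, J3} is a vertex cover of size 5 (every listed pair touches it), so no matching can be larger.

5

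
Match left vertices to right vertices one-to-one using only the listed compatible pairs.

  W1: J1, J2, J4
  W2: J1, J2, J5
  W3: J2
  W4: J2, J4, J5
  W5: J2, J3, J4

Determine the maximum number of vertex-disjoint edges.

5

Unit-capacity flow: source→left, listed edges, right→sink; max matching = max flow.
Augmenting path W1→J1 (+1); matched 1.
Augmenting path W2→J2 (+1); matched 2.
Augmenting path W4→J4 (+1); matched 3.
Augmenting path W5→J3 (+1); matched 4.
Augmenting path W3→J2→W2→J5 (+1); matched 5.
No augmenting path remains; maximum matching = 5.
König certificate: {W1, W2, W3, W4, W5} is a vertex cover of size 5 (every listed pair touches it), so no matching can be larger.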